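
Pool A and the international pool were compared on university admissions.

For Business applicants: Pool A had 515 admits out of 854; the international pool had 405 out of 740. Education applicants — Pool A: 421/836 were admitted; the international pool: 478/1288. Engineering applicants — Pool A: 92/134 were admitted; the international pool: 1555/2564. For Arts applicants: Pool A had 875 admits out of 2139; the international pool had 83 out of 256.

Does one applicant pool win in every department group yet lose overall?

Business: Pool A 515/854 = 60.3%, the international pool 405/740 = 54.7% → Pool A
Education: Pool A 421/836 = 50.4%, the international pool 478/1288 = 37.1% → Pool A
Engineering: Pool A 92/134 = 68.7%, the international pool 1555/2564 = 60.6% → Pool A
Arts: Pool A 875/2139 = 40.9%, the international pool 83/256 = 32.4% → Pool A
Overall: Pool A 1903/3963 = 48.0%, the international pool 2521/4848 = 52.0% → the international pool
Pool A wins each department group but the international pool wins overall — the comparison reverses. Pool A's applicants skew toward Arts, which has a lower base rate.

Yes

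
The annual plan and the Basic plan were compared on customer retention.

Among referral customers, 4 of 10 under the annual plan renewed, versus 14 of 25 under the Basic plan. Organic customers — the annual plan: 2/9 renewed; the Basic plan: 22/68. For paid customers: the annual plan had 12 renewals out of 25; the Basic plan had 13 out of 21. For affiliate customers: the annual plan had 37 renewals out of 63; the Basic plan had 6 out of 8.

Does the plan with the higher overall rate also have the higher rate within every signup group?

No

Referral: the annual plan 4/10 = 40.0%, the Basic plan 14/25 = 56.0% → the Basic plan
Organic: the annual plan 2/9 = 22.2%, the Basic plan 22/68 = 32.4% → the Basic plan
Paid: the annual plan 12/25 = 48.0%, the Basic plan 13/21 = 61.9% → the Basic plan
Affiliate: the annual plan 37/63 = 58.7%, the Basic plan 6/8 = 75.0% → the Basic plan
Overall: the annual plan 55/107 = 51.4%, the Basic plan 55/122 = 45.1% → the annual plan
The Basic plan wins each signup group but the annual plan wins overall — the comparison reverses. The Basic plan's customers skew toward organic, which has a lower base rate.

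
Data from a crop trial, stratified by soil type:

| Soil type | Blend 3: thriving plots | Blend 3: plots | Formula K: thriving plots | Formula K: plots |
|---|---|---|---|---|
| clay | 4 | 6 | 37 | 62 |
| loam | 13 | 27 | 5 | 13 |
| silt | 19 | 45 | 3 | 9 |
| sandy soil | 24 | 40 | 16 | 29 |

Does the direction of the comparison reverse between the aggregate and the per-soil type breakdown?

Yes

Clay: Blend 3 4/6 = 66.7%, Formula K 37/62 = 59.7% → Blend 3
Loam: Blend 3 13/27 = 48.1%, Formula K 5/13 = 38.5% → Blend 3
Silt: Blend 3 19/45 = 42.2%, Formula K 3/9 = 33.3% → Blend 3
Sandy soil: Blend 3 24/40 = 60.0%, Formula K 16/29 = 55.2% → Blend 3
Overall: Blend 3 60/118 = 50.8%, Formula K 61/113 = 54.0% → Formula K
Blend 3 wins each soil group but Formula K wins overall — the comparison reverses. Blend 3's plots skew toward silt, which has a lower base rate.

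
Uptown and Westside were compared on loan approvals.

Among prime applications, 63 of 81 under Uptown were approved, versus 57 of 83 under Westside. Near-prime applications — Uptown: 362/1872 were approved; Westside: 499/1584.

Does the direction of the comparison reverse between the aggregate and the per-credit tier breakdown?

Prime: Uptown 63/81 = 77.8%, Westside 57/83 = 68.7% → Uptown
Near-prime: Uptown 362/1872 = 19.3%, Westside 499/1584 = 31.5% → Westside
Overall: Uptown 425/1953 = 21.8%, Westside 556/1667 = 33.4% → Westside
Neither sweeps: Uptown wins 1 of 2 groups, Westside wins 1. Westside wins overall but not every group — no Simpson reversal.

No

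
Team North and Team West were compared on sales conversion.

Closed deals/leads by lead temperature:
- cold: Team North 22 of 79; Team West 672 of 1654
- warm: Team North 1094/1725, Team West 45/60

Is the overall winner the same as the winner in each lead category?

Cold: Team North 22/79 = 27.8%, Team West 672/1654 = 40.6% → Team West
Warm: Team North 1094/1725 = 63.4%, Team West 45/60 = 75.0% → Team West
Overall: Team North 1116/1804 = 61.9%, Team West 717/1714 = 41.8% → Team North
Team West wins each lead group but Team North wins overall — the comparison reverses. Team West's leads skew toward cold, which has a lower base rate.

No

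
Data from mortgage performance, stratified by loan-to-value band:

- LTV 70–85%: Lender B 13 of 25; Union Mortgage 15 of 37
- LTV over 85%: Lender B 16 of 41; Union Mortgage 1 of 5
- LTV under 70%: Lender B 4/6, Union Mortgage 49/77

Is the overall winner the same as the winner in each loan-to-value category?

LTV 70–85%: Lender B 13/25 = 52.0%, Union Mortgage 15/37 = 40.5% → Lender B
LTV over 85%: Lender B 16/41 = 39.0%, Union Mortgage 1/5 = 20.0% → Lender B
LTV under 70%: Lender B 4/6 = 66.7%, Union Mortgage 49/77 = 63.6% → Lender B
Overall: Lender B 33/72 = 45.8%, Union Mortgage 65/119 = 54.6% → Union Mortgage
Lender B wins each loan-to-value group but Union Mortgage wins overall — the comparison reverses. Lender B's loans skew toward LTV over 85%, which has a lower base rate.

No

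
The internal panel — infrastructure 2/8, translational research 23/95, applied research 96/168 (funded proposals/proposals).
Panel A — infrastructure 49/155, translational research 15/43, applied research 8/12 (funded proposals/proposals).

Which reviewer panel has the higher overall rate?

the internal panel

Infrastructure: the internal panel 2/8 = 25.0%, Panel A 49/155 = 31.6% → Panel A
Translational research: the internal panel 23/95 = 24.2%, Panel A 15/43 = 34.9% → Panel A
Applied research: the internal panel 96/168 = 57.1%, Panel A 8/12 = 66.7% → Panel A
Overall: the internal panel 121/271 = 44.6%, Panel A 72/210 = 34.3% → the internal panel
(Panel A wins every proposal group but the internal panel wins overall — Panel A's proposals skew toward the low-rate infrastructure group.)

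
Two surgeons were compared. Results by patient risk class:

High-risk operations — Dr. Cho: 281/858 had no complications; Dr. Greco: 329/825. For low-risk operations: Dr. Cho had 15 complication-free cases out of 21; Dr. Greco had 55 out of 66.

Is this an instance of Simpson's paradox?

No

High-risk: Dr. Cho 281/858 = 32.8%, Dr. Greco 329/825 = 39.9% → Dr. Greco
Low-risk: Dr. Cho 15/21 = 71.4%, Dr. Greco 55/66 = 83.3% → Dr. Greco
Overall: Dr. Cho 296/879 = 33.7%, Dr. Greco 384/891 = 43.1% → Dr. Greco
Dr. Greco wins overall and in every patient risk group — no reversal.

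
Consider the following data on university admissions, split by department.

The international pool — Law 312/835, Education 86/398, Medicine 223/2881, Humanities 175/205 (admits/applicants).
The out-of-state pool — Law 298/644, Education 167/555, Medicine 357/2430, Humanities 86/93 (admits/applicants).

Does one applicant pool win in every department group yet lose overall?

No

Law: the international pool 312/835 = 37.4%, the out-of-state pool 298/644 = 46.3% → the out-of-state pool
Education: the international pool 86/398 = 21.6%, the out-of-state pool 167/555 = 30.1% → the out-of-state pool
Medicine: the international pool 223/2881 = 7.7%, the out-of-state pool 357/2430 = 14.7% → the out-of-state pool
Humanities: the international pool 175/205 = 85.4%, the out-of-state pool 86/93 = 92.5% → the out-of-state pool
Overall: the international pool 796/4319 = 18.4%, the out-of-state pool 908/3722 = 24.4% → the out-of-state pool
The out-of-state pool wins overall and in every department group — no reversal.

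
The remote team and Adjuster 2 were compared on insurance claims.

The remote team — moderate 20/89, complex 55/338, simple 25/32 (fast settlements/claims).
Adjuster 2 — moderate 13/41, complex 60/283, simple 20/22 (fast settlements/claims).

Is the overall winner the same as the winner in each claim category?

Yes

Moderate: the remote team 20/89 = 22.5%, Adjuster 2 13/41 = 31.7% → Adjuster 2
Complex: the remote team 55/338 = 16.3%, Adjuster 2 60/283 = 21.2% → Adjuster 2
Simple: the remote team 25/32 = 78.1%, Adjuster 2 20/22 = 90.9% → Adjuster 2
Overall: the remote team 100/459 = 21.8%, Adjuster 2 93/346 = 26.9% → Adjuster 2
Adjuster 2 wins overall and in every claim group — no reversal.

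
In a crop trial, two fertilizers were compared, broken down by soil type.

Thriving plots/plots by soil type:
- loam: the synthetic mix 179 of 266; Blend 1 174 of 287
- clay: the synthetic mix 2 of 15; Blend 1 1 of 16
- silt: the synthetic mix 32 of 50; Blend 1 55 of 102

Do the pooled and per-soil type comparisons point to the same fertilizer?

Yes

Loam: the synthetic mix 179/266 = 67.3%, Blend 1 174/287 = 60.6% → the synthetic mix
Clay: the synthetic mix 2/15 = 13.3%, Blend 1 1/16 = 6.2% → the synthetic mix
Silt: the synthetic mix 32/50 = 64.0%, Blend 1 55/102 = 53.9% → the synthetic mix
Overall: the synthetic mix 213/331 = 64.4%, Blend 1 230/405 = 56.8% → the synthetic mix
The synthetic mix wins overall and in every soil group — no reversal.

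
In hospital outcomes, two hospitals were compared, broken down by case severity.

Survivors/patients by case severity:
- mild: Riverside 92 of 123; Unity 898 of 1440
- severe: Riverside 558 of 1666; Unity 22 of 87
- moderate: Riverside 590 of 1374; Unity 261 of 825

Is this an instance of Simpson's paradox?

Mild: Riverside 92/123 = 74.8%, Unity 898/1440 = 62.4% → Riverside
Severe: Riverside 558/1666 = 33.5%, Unity 22/87 = 25.3% → Riverside
Moderate: Riverside 590/1374 = 42.9%, Unity 261/825 = 31.6% → Riverside
Overall: Riverside 1240/3163 = 39.2%, Unity 1181/2352 = 50.2% → Unity
Riverside wins each case group but Unity wins overall — the comparison reverses. Riverside's patients skew toward severe, which has a lower base rate.

Yes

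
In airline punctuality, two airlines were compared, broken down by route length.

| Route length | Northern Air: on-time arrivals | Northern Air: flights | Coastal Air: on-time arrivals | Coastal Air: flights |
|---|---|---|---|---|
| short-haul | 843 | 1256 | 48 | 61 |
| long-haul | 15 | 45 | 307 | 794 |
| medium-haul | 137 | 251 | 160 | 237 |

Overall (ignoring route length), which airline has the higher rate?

Northern Air

Short-haul: Northern Air 843/1256 = 67.1%, Coastal Air 48/61 = 78.7% → Coastal Air
Long-haul: Northern Air 15/45 = 33.3%, Coastal Air 307/794 = 38.7% → Coastal Air
Medium-haul: Northern Air 137/251 = 54.6%, Coastal Air 160/237 = 67.5% → Coastal Air
Overall: Northern Air 995/1552 = 64.1%, Coastal Air 515/1092 = 47.2% → Northern Air
(Coastal Air wins every route group but Northern Air wins overall — Coastal Air's flights skew toward the low-rate long-haul group.)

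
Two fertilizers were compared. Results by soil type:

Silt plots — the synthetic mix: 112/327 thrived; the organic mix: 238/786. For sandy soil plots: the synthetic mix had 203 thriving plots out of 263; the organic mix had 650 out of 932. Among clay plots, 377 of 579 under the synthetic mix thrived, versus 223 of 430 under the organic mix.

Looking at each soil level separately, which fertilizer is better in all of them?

Silt: the synthetic mix 112/327 = 34.3%, the organic mix 238/786 = 30.3% → the synthetic mix
Sandy soil: the synthetic mix 203/263 = 77.2%, the organic mix 650/932 = 69.7% → the synthetic mix
Clay: the synthetic mix 377/579 = 65.1%, the organic mix 223/430 = 51.9% → the synthetic mix
The synthetic mix has the higher rate in all 3 groups.

the synthetic mix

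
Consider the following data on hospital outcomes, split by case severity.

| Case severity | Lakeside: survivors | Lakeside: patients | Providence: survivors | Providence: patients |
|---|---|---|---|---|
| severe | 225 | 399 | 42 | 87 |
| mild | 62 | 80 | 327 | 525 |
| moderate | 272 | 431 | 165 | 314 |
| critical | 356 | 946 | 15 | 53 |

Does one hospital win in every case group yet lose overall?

Severe: Lakeside 225/399 = 56.4%, Providence 42/87 = 48.3% → Lakeside
Mild: Lakeside 62/80 = 77.5%, Providence 327/525 = 62.3% → Lakeside
Moderate: Lakeside 272/431 = 63.1%, Providence 165/314 = 52.5% → Lakeside
Critical: Lakeside 356/946 = 37.6%, Providence 15/53 = 28.3% → Lakeside
Overall: Lakeside 915/1856 = 49.3%, Providence 549/979 = 56.1% → Providence
Lakeside wins each case group but Providence wins overall — the comparison reverses. Lakeside's patients skew toward critical, which has a lower base rate.

Yes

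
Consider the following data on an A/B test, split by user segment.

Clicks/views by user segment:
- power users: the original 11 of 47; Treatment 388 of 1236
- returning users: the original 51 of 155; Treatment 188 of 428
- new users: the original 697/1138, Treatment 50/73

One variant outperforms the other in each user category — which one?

Power users: the original 11/47 = 23.4%, Treatment 388/1236 = 31.4% → Treatment
Returning users: the original 51/155 = 32.9%, Treatment 188/428 = 43.9% → Treatment
New users: the original 697/1138 = 61.2%, Treatment 50/73 = 68.5% → Treatment
Treatment has the higher rate in all 3 groups.

Treatment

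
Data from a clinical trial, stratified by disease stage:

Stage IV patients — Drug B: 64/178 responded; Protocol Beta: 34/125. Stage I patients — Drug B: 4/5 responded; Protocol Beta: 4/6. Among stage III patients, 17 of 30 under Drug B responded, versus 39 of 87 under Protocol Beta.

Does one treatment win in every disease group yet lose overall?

Stage IV: Drug B 64/178 = 36.0%, Protocol Beta 34/125 = 27.2% → Drug B
Stage I: Drug B 4/5 = 80.0%, Protocol Beta 4/6 = 66.7% → Drug B
Stage III: Drug B 17/30 = 56.7%, Protocol Beta 39/87 = 44.8% → Drug B
Overall: Drug B 85/213 = 39.9%, Protocol Beta 77/218 = 35.3% → Drug B
Drug B wins overall and in every disease group — no reversal.

No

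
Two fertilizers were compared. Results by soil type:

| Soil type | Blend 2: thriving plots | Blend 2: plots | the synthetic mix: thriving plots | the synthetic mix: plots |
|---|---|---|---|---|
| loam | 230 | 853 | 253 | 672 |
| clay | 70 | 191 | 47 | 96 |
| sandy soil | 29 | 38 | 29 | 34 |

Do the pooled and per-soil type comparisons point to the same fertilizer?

Yes

Loam: Blend 2 230/853 = 27.0%, the synthetic mix 253/672 = 37.6% → the synthetic mix
Clay: Blend 2 70/191 = 36.6%, the synthetic mix 47/96 = 49.0% → the synthetic mix
Sandy soil: Blend 2 29/38 = 76.3%, the synthetic mix 29/34 = 85.3% → the synthetic mix
Overall: Blend 2 329/1082 = 30.4%, the synthetic mix 329/802 = 41.0% → the synthetic mix
The synthetic mix wins overall and in every soil group — no reversal.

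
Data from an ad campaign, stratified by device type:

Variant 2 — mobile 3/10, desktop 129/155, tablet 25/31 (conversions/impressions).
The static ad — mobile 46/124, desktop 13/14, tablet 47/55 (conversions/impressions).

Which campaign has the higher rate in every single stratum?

Mobile: Variant 2 3/10 = 30.0%, the static ad 46/124 = 37.1% → the static ad
Desktop: Variant 2 129/155 = 83.2%, the static ad 13/14 = 92.9% → the static ad
Tablet: Variant 2 25/31 = 80.6%, the static ad 47/55 = 85.5% → the static ad
The static ad has the higher rate in all 3 groups.

the static ad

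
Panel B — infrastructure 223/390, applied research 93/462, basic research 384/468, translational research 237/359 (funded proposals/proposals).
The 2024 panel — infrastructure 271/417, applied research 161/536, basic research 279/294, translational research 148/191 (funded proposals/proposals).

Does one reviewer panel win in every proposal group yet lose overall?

Infrastructure: Panel B 223/390 = 57.2%, the 2024 panel 271/417 = 65.0% → the 2024 panel
Applied research: Panel B 93/462 = 20.1%, the 2024 panel 161/536 = 30.0% → the 2024 panel
Basic research: Panel B 384/468 = 82.1%, the 2024 panel 279/294 = 94.9% → the 2024 panel
Translational research: Panel B 237/359 = 66.0%, the 2024 panel 148/191 = 77.5% → the 2024 panel
Overall: Panel B 937/1679 = 55.8%, the 2024 panel 859/1438 = 59.7% → the 2024 panel
The 2024 panel wins overall and in every proposal group — no reversal.

No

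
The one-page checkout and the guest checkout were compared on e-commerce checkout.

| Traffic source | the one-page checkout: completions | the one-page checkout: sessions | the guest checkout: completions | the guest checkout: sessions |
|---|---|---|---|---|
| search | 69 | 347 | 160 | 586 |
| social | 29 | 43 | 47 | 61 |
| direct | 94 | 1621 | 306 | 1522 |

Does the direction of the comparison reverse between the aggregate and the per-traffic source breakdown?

No

Search: the one-page checkout 69/347 = 19.9%, the guest checkout 160/586 = 27.3% → the guest checkout
Social: the one-page checkout 29/43 = 67.4%, the guest checkout 47/61 = 77.0% → the guest checkout
Direct: the one-page checkout 94/1621 = 5.8%, the guest checkout 306/1522 = 20.1% → the guest checkout
Overall: the one-page checkout 192/2011 = 9.5%, the guest checkout 513/2169 = 23.7% → the guest checkout
The guest checkout wins overall and in every traffic group — no reversal.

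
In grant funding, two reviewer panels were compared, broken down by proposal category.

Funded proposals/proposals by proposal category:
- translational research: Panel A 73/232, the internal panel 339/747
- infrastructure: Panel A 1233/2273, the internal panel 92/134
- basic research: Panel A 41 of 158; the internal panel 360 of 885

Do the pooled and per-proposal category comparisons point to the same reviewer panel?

Translational research: Panel A 73/232 = 31.5%, the internal panel 339/747 = 45.4% → the internal panel
Infrastructure: Panel A 1233/2273 = 54.2%, the internal panel 92/134 = 68.7% → the internal panel
Basic research: Panel A 41/158 = 25.9%, the internal panel 360/885 = 40.7% → the internal panel
Overall: Panel A 1347/2663 = 50.6%, the internal panel 791/1766 = 44.8% → Panel A
The internal panel wins each proposal group but Panel A wins overall — the comparison reverses. The internal panel's proposals skew toward basic research, which has a lower base rate.

No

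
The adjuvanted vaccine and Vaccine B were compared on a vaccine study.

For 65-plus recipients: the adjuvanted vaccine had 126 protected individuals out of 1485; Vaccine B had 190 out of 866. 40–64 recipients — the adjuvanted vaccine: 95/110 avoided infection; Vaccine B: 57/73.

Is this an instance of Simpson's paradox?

65-plus: the adjuvanted vaccine 126/1485 = 8.5%, Vaccine B 190/866 = 21.9% → Vaccine B
40–64: the adjuvanted vaccine 95/110 = 86.4%, Vaccine B 57/73 = 78.1% → the adjuvanted vaccine
Overall: the adjuvanted vaccine 221/1595 = 13.9%, Vaccine B 247/939 = 26.3% → Vaccine B
Neither sweeps: the adjuvanted vaccine wins 1 of 2 groups, Vaccine B wins 1. Vaccine B wins overall but not every group — no Simpson reversal.

No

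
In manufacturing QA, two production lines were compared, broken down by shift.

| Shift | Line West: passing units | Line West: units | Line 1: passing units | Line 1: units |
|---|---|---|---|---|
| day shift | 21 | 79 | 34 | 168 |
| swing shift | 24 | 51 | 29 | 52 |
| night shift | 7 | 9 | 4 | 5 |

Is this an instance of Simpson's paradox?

Day shift: Line West 21/79 = 26.6%, Line 1 34/168 = 20.2% → Line West
Swing shift: Line West 24/51 = 47.1%, Line 1 29/52 = 55.8% → Line 1
Night shift: Line West 7/9 = 77.8%, Line 1 4/5 = 80.0% → Line 1
Overall: Line West 52/139 = 37.4%, Line 1 67/225 = 29.8% → Line West
Neither sweeps: Line West wins 1 of 3 groups, Line 1 wins 2. Line West wins overall but not every group — no Simpson reversal.

No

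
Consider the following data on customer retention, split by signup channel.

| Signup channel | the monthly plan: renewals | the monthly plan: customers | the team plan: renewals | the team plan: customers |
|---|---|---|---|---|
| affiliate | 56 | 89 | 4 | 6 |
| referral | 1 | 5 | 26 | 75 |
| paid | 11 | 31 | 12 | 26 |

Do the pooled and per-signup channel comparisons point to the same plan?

No

Affiliate: the monthly plan 56/89 = 62.9%, the team plan 4/6 = 66.7% → the team plan
Referral: the monthly plan 1/5 = 20.0%, the team plan 26/75 = 34.7% → the team plan
Paid: the monthly plan 11/31 = 35.5%, the team plan 12/26 = 46.2% → the team plan
Overall: the monthly plan 68/125 = 54.4%, the team plan 42/107 = 39.3% → the monthly plan
The team plan wins each signup group but the monthly plan wins overall — the comparison reverses. The team plan's customers skew toward referral, which has a lower base rate.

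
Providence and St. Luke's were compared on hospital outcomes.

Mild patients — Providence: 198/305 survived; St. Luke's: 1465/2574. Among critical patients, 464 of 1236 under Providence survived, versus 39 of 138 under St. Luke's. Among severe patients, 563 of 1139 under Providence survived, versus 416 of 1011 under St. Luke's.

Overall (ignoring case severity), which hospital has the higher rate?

St. Luke's

Mild: Providence 198/305 = 64.9%, St. Luke's 1465/2574 = 56.9% → Providence
Critical: Providence 464/1236 = 37.5%, St. Luke's 39/138 = 28.3% → Providence
Severe: Providence 563/1139 = 49.4%, St. Luke's 416/1011 = 41.1% → Providence
Overall: Providence 1225/2680 = 45.7%, St. Luke's 1920/3723 = 51.6% → St. Luke's
(Providence wins every case group but St. Luke's wins overall — Providence's patients skew toward the low-rate critical group.)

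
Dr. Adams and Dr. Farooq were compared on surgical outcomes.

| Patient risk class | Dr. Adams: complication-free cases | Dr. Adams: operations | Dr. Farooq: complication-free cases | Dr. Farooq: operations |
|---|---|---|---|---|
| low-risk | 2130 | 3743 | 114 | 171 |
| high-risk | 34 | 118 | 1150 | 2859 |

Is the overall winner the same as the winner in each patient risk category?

No

Low-risk: Dr. Adams 2130/3743 = 56.9%, Dr. Farooq 114/171 = 66.7% → Dr. Farooq
High-risk: Dr. Adams 34/118 = 28.8%, Dr. Farooq 1150/2859 = 40.2% → Dr. Farooq
Overall: Dr. Adams 2164/3861 = 56.0%, Dr. Farooq 1264/3030 = 41.7% → Dr. Adams
Dr. Farooq wins each patient risk group but Dr. Adams wins overall — the comparison reverses. Dr. Farooq's operations skew toward high-risk, which has a lower base rate.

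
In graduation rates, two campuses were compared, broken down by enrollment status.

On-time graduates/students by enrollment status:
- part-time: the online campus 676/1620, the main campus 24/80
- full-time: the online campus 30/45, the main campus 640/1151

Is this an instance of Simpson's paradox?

Yes

Part-time: the online campus 676/1620 = 41.7%, the main campus 24/80 = 30.0% → the online campus
Full-time: the online campus 30/45 = 66.7%, the main campus 640/1151 = 55.6% → the online campus
Overall: the online campus 706/1665 = 42.4%, the main campus 664/1231 = 53.9% → the main campus
The online campus wins each enrollment group but the main campus wins overall — the comparison reverses. The online campus's students skew toward part-time, which has a lower base rate.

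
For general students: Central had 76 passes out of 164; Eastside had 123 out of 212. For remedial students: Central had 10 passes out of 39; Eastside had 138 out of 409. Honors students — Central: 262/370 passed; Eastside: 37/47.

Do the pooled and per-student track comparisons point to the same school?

General: Central 76/164 = 46.3%, Eastside 123/212 = 58.0% → Eastside
Remedial: Central 10/39 = 25.6%, Eastside 138/409 = 33.7% → Eastside
Honors: Central 262/370 = 70.8%, Eastside 37/47 = 78.7% → Eastside
Overall: Central 348/573 = 60.7%, Eastside 298/668 = 44.6% → Central
Eastside wins each student group but Central wins overall — the comparison reverses. Eastside's students skew toward remedial, which has a lower base rate.

No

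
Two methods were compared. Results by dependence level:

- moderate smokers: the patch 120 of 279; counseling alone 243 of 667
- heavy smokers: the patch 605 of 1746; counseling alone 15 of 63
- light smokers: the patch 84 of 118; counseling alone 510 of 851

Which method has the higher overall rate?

Moderate smokers: the patch 120/279 = 43.0%, counseling alone 243/667 = 36.4% → the patch
Heavy smokers: the patch 605/1746 = 34.7%, counseling alone 15/63 = 23.8% → the patch
Light smokers: the patch 84/118 = 71.2%, counseling alone 510/851 = 59.9% → the patch
Overall: the patch 809/2143 = 37.8%, counseling alone 768/1581 = 48.6% → counseling alone
(The patch wins every dependence group but counseling alone wins overall — the patch's participants skew toward the low-rate heavy smokers group.)

counseling alone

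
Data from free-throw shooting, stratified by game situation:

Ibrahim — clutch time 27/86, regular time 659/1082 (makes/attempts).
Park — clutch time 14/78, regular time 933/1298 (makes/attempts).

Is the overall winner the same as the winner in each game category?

No

Clutch time: Ibrahim 27/86 = 31.4%, Park 14/78 = 17.9% → Ibrahim
Regular time: Ibrahim 659/1082 = 60.9%, Park 933/1298 = 71.9% → Park
Overall: Ibrahim 686/1168 = 58.7%, Park 947/1376 = 68.8% → Park
Neither sweeps: Ibrahim wins 1 of 2 groups, Park wins 1. Park wins overall but not every group — no Simpson reversal.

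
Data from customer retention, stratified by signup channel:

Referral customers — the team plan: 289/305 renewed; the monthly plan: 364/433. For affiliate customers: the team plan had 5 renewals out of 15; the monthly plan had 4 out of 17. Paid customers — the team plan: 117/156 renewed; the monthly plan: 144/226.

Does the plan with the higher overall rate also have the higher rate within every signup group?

Referral: the team plan 289/305 = 94.8%, the monthly plan 364/433 = 84.1% → the team plan
Affiliate: the team plan 5/15 = 33.3%, the monthly plan 4/17 = 23.5% → the team plan
Paid: the team plan 117/156 = 75.0%, the monthly plan 144/226 = 63.7% → the team plan
Overall: the team plan 411/476 = 86.3%, the monthly plan 512/676 = 75.7% → the team plan
The team plan wins overall and in every signup group — no reversal.

Yes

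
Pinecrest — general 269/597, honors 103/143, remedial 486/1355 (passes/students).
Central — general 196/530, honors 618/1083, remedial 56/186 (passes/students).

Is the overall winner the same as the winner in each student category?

No

General: Pinecrest 269/597 = 45.1%, Central 196/530 = 37.0% → Pinecrest
Honors: Pinecrest 103/143 = 72.0%, Central 618/1083 = 57.1% → Pinecrest
Remedial: Pinecrest 486/1355 = 35.9%, Central 56/186 = 30.1% → Pinecrest
Overall: Pinecrest 858/2095 = 41.0%, Central 870/1799 = 48.4% → Central
Pinecrest wins each student group but Central wins overall — the comparison reverses. Pinecrest's students skew toward remedial, which has a lower base rate.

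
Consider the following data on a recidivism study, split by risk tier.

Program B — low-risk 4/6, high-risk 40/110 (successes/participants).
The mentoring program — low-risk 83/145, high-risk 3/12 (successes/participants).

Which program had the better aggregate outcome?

Low-risk: Program B 4/6 = 66.7%, the mentoring program 83/145 = 57.2% → Program B
High-risk: Program B 40/110 = 36.4%, the mentoring program 3/12 = 25.0% → Program B
Overall: Program B 44/116 = 37.9%, the mentoring program 86/157 = 54.8% → the mentoring program
(Program B wins every risk group but the mentoring program wins overall — Program B's participants skew toward the low-rate high-risk group.)

the mentoring program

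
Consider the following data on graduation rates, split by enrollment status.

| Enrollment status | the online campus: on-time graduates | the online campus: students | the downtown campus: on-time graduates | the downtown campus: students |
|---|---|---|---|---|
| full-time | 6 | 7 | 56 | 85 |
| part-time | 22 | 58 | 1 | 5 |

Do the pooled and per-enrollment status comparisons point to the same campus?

No

Full-time: the online campus 6/7 = 85.7%, the downtown campus 56/85 = 65.9% → the online campus
Part-time: the online campus 22/58 = 37.9%, the downtown campus 1/5 = 20.0% → the online campus
Overall: the online campus 28/65 = 43.1%, the downtown campus 57/90 = 63.3% → the downtown campus
The online campus wins each enrollment group but the downtown campus wins overall — the comparison reverses. The online campus's students skew toward part-time, which has a lower base rate.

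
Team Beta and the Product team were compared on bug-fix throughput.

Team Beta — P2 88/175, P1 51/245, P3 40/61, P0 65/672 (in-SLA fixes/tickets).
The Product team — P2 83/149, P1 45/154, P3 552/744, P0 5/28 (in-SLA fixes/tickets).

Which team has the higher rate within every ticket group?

the Product team

P2: Team Beta 88/175 = 50.3%, the Product team 83/149 = 55.7% → the Product team
P1: Team Beta 51/245 = 20.8%, the Product team 45/154 = 29.2% → the Product team
P3: Team Beta 40/61 = 65.6%, the Product team 552/744 = 74.2% → the Product team
P0: Team Beta 65/672 = 9.7%, the Product team 5/28 = 17.9% → the Product team
The Product team has the higher rate in all 4 groups.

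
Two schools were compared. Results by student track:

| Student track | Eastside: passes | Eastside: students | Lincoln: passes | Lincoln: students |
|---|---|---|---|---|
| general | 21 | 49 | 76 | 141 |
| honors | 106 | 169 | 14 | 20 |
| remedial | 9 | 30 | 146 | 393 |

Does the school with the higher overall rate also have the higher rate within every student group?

No

General: Eastside 21/49 = 42.9%, Lincoln 76/141 = 53.9% → Lincoln
Honors: Eastside 106/169 = 62.7%, Lincoln 14/20 = 70.0% → Lincoln
Remedial: Eastside 9/30 = 30.0%, Lincoln 146/393 = 37.2% → Lincoln
Overall: Eastside 136/248 = 54.8%, Lincoln 236/554 = 42.6% → Eastside
Lincoln wins each student group but Eastside wins overall — the comparison reverses. Lincoln's students skew toward remedial, which has a lower base rate.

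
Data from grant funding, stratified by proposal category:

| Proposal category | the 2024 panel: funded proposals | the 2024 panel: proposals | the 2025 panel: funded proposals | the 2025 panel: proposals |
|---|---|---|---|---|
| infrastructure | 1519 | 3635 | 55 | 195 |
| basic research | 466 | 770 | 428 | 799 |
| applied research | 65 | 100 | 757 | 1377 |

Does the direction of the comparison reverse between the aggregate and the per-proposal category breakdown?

Infrastructure: the 2024 panel 1519/3635 = 41.8%, the 2025 panel 55/195 = 28.2% → the 2024 panel
Basic research: the 2024 panel 466/770 = 60.5%, the 2025 panel 428/799 = 53.6% → the 2024 panel
Applied research: the 2024 panel 65/100 = 65.0%, the 2025 panel 757/1377 = 55.0% → the 2024 panel
Overall: the 2024 panel 2050/4505 = 45.5%, the 2025 panel 1240/2371 = 52.3% → the 2025 panel
The 2024 panel wins each proposal group but the 2025 panel wins overall — the comparison reverses. The 2024 panel's proposals skew toward infrastructure, which has a lower base rate.

Yes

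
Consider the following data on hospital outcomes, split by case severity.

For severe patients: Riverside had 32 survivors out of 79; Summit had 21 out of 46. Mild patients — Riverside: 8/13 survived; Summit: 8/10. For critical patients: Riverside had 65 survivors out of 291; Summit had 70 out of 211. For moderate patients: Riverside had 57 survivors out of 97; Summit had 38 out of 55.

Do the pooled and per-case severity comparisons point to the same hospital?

Severe: Riverside 32/79 = 40.5%, Summit 21/46 = 45.7% → Summit
Mild: Riverside 8/13 = 61.5%, Summit 8/10 = 80.0% → Summit
Critical: Riverside 65/291 = 22.3%, Summit 70/211 = 33.2% → Summit
Moderate: Riverside 57/97 = 58.8%, Summit 38/55 = 69.1% → Summit
Overall: Riverside 162/480 = 33.8%, Summit 137/322 = 42.5% → Summit
Summit wins overall and in every case group — no reversal.

Yes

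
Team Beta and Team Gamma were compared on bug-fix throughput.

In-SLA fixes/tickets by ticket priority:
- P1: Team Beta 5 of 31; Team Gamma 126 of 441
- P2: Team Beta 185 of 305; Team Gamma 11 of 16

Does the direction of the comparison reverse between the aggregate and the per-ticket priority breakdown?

P1: Team Beta 5/31 = 16.1%, Team Gamma 126/441 = 28.6% → Team Gamma
P2: Team Beta 185/305 = 60.7%, Team Gamma 11/16 = 68.8% → Team Gamma
Overall: Team Beta 190/336 = 56.5%, Team Gamma 137/457 = 30.0% → Team Beta
Team Gamma wins each ticket group but Team Beta wins overall — the comparison reverses. Team Gamma's tickets skew toward P1, which has a lower base rate.

Yes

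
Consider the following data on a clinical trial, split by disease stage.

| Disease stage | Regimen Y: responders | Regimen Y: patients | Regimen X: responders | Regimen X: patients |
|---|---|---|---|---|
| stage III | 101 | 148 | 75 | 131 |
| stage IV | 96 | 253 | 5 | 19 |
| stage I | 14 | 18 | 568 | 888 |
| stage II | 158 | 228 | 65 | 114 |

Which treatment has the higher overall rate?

Regimen X

Stage III: Regimen Y 101/148 = 68.2%, Regimen X 75/131 = 57.3% → Regimen Y
Stage IV: Regimen Y 96/253 = 37.9%, Regimen X 5/19 = 26.3% → Regimen Y
Stage I: Regimen Y 14/18 = 77.8%, Regimen X 568/888 = 64.0% → Regimen Y
Stage II: Regimen Y 158/228 = 69.3%, Regimen X 65/114 = 57.0% → Regimen Y
Overall: Regimen Y 369/647 = 57.0%, Regimen X 713/1152 = 61.9% → Regimen X
(Regimen Y wins every disease group but Regimen X wins overall — Regimen Y's patients skew toward the low-rate stage IV group.)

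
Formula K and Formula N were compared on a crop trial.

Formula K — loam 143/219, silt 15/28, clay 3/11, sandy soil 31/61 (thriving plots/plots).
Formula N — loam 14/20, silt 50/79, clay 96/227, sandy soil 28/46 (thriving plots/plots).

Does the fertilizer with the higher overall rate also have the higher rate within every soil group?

No

Loam: Formula K 143/219 = 65.3%, Formula N 14/20 = 70.0% → Formula N
Silt: Formula K 15/28 = 53.6%, Formula N 50/79 = 63.3% → Formula N
Clay: Formula K 3/11 = 27.3%, Formula N 96/227 = 42.3% → Formula N
Sandy soil: Formula K 31/61 = 50.8%, Formula N 28/46 = 60.9% → Formula N
Overall: Formula K 192/319 = 60.2%, Formula N 188/372 = 50.5% → Formula K
Formula N wins each soil group but Formula K wins overall — the comparison reverses. Formula N's plots skew toward clay, which has a lower base rate.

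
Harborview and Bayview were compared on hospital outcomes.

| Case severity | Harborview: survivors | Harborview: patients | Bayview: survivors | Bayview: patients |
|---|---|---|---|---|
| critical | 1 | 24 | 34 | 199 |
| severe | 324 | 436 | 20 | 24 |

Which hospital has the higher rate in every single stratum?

Critical: Harborview 1/24 = 4.2%, Bayview 34/199 = 17.1% → Bayview
Severe: Harborview 324/436 = 74.3%, Bayview 20/24 = 83.3% → Bayview
Bayview has the higher rate in both groups.

Bayview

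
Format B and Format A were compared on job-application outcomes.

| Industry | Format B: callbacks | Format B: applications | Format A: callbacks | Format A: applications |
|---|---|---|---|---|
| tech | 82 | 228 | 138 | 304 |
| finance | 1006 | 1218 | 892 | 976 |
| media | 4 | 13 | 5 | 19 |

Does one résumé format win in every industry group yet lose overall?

Tech: Format B 82/228 = 36.0%, Format A 138/304 = 45.4% → Format A
Finance: Format B 1006/1218 = 82.6%, Format A 892/976 = 91.4% → Format A
Media: Format B 4/13 = 30.8%, Format A 5/19 = 26.3% → Format B
Overall: Format B 1092/1459 = 74.8%, Format A 1035/1299 = 79.7% → Format A
Neither sweeps: Format B wins 1 of 3 groups, Format A wins 2. Format A wins overall but not every group — no Simpson reversal.

No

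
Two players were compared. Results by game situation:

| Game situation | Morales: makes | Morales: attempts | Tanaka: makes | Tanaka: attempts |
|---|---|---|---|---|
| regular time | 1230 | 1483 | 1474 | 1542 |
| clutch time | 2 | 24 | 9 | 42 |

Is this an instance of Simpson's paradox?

Regular time: Morales 1230/1483 = 82.9%, Tanaka 1474/1542 = 95.6% → Tanaka
Clutch time: Morales 2/24 = 8.3%, Tanaka 9/42 = 21.4% → Tanaka
Overall: Morales 1232/1507 = 81.8%, Tanaka 1483/1584 = 93.6% → Tanaka
Tanaka wins overall and in every game group — no reversal.

No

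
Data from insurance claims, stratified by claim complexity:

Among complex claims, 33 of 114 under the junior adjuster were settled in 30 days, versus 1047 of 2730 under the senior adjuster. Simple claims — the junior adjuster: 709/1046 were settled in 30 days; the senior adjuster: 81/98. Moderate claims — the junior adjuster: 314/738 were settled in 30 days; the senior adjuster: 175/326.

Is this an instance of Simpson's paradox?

Yes

Complex: the junior adjuster 33/114 = 28.9%, the senior adjuster 1047/2730 = 38.4% → the senior adjuster
Simple: the junior adjuster 709/1046 = 67.8%, the senior adjuster 81/98 = 82.7% → the senior adjuster
Moderate: the junior adjuster 314/738 = 42.5%, the senior adjuster 175/326 = 53.7% → the senior adjuster
Overall: the junior adjuster 1056/1898 = 55.6%, the senior adjuster 1303/3154 = 41.3% → the junior adjuster
The senior adjuster wins each claim group but the junior adjuster wins overall — the comparison reverses. The senior adjuster's claims skew toward complex, which has a lower base rate.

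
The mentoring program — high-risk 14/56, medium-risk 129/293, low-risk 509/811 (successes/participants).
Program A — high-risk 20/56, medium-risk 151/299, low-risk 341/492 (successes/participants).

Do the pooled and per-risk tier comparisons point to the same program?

High-risk: the mentoring program 14/56 = 25.0%, Program A 20/56 = 35.7% → Program A
Medium-risk: the mentoring program 129/293 = 44.0%, Program A 151/299 = 50.5% → Program A
Low-risk: the mentoring program 509/811 = 62.8%, Program A 341/492 = 69.3% → Program A
Overall: the mentoring program 652/1160 = 56.2%, Program A 512/847 = 60.4% → Program A
Program A wins overall and in every risk group — no reversal.

Yes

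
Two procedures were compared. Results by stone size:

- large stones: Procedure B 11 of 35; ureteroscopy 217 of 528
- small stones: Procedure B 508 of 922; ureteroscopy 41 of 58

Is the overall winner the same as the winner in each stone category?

Large stones: Procedure B 11/35 = 31.4%, ureteroscopy 217/528 = 41.1% → ureteroscopy
Small stones: Procedure B 508/922 = 55.1%, ureteroscopy 41/58 = 70.7% → ureteroscopy
Overall: Procedure B 519/957 = 54.2%, ureteroscopy 258/586 = 44.0% → Procedure B
Ureteroscopy wins each stone group but Procedure B wins overall — the comparison reverses. Ureteroscopy's cases skew toward large stones, which has a lower base rate.

No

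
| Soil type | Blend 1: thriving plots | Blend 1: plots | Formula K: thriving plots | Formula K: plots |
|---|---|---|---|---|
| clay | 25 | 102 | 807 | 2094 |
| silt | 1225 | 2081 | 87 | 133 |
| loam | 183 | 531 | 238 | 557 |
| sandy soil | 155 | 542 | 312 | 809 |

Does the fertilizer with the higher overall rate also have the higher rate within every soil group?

No

Clay: Blend 1 25/102 = 24.5%, Formula K 807/2094 = 38.5% → Formula K
Silt: Blend 1 1225/2081 = 58.9%, Formula K 87/133 = 65.4% → Formula K
Loam: Blend 1 183/531 = 34.5%, Formula K 238/557 = 42.7% → Formula K
Sandy soil: Blend 1 155/542 = 28.6%, Formula K 312/809 = 38.6% → Formula K
Overall: Blend 1 1588/3256 = 48.8%, Formula K 1444/3593 = 40.2% → Blend 1
Formula K wins each soil group but Blend 1 wins overall — the comparison reverses. Formula K's plots skew toward clay, which has a lower base rate.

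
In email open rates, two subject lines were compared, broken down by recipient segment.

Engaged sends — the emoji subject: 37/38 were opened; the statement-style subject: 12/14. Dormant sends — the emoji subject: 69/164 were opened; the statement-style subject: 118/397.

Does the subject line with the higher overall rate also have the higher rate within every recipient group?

Engaged: the emoji subject 37/38 = 97.4%, the statement-style subject 12/14 = 85.7% → the emoji subject
Dormant: the emoji subject 69/164 = 42.1%, the statement-style subject 118/397 = 29.7% → the emoji subject
Overall: the emoji subject 106/202 = 52.5%, the statement-style subject 130/411 = 31.6% → the emoji subject
The emoji subject wins overall and in every recipient group — no reversal.

Yes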